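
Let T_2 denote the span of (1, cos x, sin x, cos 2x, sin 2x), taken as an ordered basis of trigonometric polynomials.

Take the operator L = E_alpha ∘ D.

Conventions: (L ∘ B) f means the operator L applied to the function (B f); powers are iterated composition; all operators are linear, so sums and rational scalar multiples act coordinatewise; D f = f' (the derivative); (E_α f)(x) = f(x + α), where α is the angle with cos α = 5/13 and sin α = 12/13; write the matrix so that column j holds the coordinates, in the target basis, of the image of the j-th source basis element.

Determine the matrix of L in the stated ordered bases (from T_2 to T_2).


image of 1: 0
image of cos x: -(12/13)cos x - (5/13)sin x
image of sin x: (5/13)cos x - (12/13)sin x
image of cos 2x: -(240/169)cos 2x + (238/169)sin 2x
image of sin 2x: -(238/169)cos 2x - (240/169)sin 2x
each image's coordinates form column j of the matrix

the matrix is [[0, 0, 0, 0, 0]; [0, -12/13, 5/13, 0, 0]; [0, -5/13, -12/13, 0, 0]; [0, 0, 0, -240/169, -238/169]; [0, 0, 0, 238/169, -240/169]] (rows listed top to bottom)


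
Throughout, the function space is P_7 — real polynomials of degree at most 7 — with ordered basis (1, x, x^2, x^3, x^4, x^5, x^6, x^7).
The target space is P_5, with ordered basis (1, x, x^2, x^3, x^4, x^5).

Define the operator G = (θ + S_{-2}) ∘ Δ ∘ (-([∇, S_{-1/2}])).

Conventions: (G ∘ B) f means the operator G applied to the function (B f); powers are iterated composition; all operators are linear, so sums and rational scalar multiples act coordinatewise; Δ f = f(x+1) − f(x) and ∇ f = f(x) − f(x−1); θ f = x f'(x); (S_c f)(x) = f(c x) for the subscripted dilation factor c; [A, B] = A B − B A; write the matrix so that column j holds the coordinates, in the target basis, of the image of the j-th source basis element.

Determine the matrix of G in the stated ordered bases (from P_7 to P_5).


the matrix is [[0, 0, -3/2, 9/4, -33/8, 105/16, -333/32, 1029/64]; [0, 0, 0, -9/4, 9/2, -165/16, 315/16, -2331/64]; [0, 0, 0, 0, -27/2, 135/4, -1485/16, 6615/32]; [0, 0, 0, 0, 0, -75/8, 225/8, -5775/64]; [0, 0, 0, 0, 0, 0, -225/8, 1575/16]; [0, 0, 0, 0, 0, 0, 0, -1701/64]] (rows listed top to bottom)

image of 1: 0
image of x: 0
image of x^2: -3/2
image of x^3: -(9/4)x + 9/4
image of x^4: -(27/2)x^2 + (9/2)x - 33/8
image of x^5: -(75/8)x^3 + (135/4)x^2 - (165/16)x + 105/16
image of x^6: -(225/8)x^4 + (225/8)x^3 - (1485/16)x^2 + (315/16)x - 333/32
image of x^7: -(1701/64)x^5 + (1575/16)x^4 - (5775/64)x^3 + (6615/32)x^2 - (2331/64)x + 1029/64
each image's coordinates form column j of the matrix


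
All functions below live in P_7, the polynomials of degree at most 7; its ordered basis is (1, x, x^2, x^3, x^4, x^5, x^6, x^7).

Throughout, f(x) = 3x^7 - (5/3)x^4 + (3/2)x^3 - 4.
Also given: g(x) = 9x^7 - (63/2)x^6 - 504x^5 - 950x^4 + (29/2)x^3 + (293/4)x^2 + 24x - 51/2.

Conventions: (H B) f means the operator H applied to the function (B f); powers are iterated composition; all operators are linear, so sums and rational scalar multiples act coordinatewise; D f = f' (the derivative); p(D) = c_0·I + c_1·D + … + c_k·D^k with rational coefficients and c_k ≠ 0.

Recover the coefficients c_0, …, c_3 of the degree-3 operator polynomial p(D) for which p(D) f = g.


D^0 f = 3x^7 - (5/3)x^4 + (3/2)x^3 - 4
D^1 f = 21x^6 - (20/3)x^3 + (9/2)x^2
D^2 f = 126x^5 - 20x^2 + 9x
D^3 f = 630x^4 - 40x + 9
matching coefficients of g against c_0 f + c_1 Df + … from the top degree down determines the c_i
solution: c_0 = 3, c_1 = -3/2, c_2 = -4, c_3 = -3/2

p(D) = 3·I − (3/2)·D − 4·D^2 − (3/2)·D^3, i.e. c_0 = 3, c_1 = -3/2, c_2 = -4, c_3 = -3/2


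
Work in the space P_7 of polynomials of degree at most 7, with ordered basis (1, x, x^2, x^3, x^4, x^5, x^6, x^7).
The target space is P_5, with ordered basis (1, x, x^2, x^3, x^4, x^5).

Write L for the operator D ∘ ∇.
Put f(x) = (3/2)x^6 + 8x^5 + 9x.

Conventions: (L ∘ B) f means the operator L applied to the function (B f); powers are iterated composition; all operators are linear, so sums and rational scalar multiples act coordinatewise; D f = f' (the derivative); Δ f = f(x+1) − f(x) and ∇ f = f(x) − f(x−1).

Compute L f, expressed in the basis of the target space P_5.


∇ f = 9x^5 + (35/2)x^4 - 50x^3 + (115/2)x^2 - 31x + 31/2
D ∇ f = 45x^4 + 70x^3 - 150x^2 + 115x - 31

g(x) = 45x^4 + 70x^3 - 150x^2 + 115x - 31


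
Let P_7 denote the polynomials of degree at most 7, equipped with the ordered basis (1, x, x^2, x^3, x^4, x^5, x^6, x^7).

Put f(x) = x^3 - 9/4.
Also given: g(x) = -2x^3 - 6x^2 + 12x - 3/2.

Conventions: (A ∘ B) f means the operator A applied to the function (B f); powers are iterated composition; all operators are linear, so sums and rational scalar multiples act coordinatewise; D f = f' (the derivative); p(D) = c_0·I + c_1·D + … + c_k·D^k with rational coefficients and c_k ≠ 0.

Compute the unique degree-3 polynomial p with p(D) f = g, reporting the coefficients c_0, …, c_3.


p(D) = -2·I − 2·D + 2·D^2 − D^3, i.e. c_0 = -2, c_1 = -2, c_2 = 2, c_3 = -1

D^0 f = x^3 - 9/4
D^1 f = 3x^2
D^2 f = 6x
D^3 f = 6
matching coefficients of g against c_0 f + c_1 Df + … from the top degree down determines the c_i
solution: c_0 = -2, c_1 = -2, c_2 = 2, c_3 = -1


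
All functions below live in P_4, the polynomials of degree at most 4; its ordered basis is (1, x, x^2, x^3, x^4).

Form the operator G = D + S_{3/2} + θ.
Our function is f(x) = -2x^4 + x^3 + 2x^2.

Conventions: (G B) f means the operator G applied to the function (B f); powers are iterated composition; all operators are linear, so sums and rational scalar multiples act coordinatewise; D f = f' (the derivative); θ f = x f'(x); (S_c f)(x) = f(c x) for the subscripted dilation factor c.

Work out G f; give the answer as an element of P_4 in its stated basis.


D f = -8x^3 + 3x^2 + 4x
S_{3/2} f = -(81/8)x^4 + (27/8)x^3 + (9/2)x^2
θ f = -8x^4 + 3x^3 + 4x^2
(D + S_{3/2} + θ) f = -(145/8)x^4 - (13/8)x^3 + (23/2)x^2 + 4x

g(x) = -(145/8)x^4 - (13/8)x^3 + (23/2)x^2 + 4x


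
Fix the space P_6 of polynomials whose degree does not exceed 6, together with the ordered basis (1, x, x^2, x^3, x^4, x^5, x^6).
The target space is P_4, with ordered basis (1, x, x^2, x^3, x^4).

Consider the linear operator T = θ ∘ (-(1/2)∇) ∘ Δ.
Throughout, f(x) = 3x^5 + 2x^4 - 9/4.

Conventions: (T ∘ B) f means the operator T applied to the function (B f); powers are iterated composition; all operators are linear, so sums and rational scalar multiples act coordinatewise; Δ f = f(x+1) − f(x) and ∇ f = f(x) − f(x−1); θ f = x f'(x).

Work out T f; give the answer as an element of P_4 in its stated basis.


Δ f = 15x^4 + 38x^3 + 42x^2 + 23x + 5
∇ Δ f = 60x^3 + 24x^2 + 30x + 4
(-(1/2)∇) Δ f = -30x^3 - 12x^2 - 15x - 2
θ (-(1/2)∇) Δ f = -90x^3 - 24x^2 - 15x

g(x) = -90x^3 - 24x^2 - 15x


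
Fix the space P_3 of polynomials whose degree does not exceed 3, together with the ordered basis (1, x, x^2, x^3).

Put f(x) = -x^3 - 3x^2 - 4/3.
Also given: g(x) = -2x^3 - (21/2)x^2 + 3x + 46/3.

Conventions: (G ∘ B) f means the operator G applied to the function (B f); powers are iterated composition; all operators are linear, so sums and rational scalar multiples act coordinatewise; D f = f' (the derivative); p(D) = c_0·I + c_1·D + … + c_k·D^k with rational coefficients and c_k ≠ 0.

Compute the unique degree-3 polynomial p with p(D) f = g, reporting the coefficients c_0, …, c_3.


c_0 = 2, c_1 = 3/2, c_2 = -2, c_3 = -1

D^0 f = -x^3 - 3x^2 - 4/3
D^1 f = -3x^2 - 6x
D^2 f = -6x - 6
D^3 f = -6
matching coefficients of g against c_0 f + c_1 Df + … from the top degree down determines the c_i
solution: c_0 = 2, c_1 = 3/2, c_2 = -2, c_3 = -1


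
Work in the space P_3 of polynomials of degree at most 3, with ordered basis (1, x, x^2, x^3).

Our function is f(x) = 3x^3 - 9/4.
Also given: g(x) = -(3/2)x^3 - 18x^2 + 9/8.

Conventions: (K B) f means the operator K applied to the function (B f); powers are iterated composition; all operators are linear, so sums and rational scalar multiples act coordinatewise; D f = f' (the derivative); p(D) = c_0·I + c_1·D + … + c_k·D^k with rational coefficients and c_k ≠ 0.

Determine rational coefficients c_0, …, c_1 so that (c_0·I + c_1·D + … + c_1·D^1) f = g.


p(D) = -(1/2)·I − 2·D, i.e. c_0 = -1/2, c_1 = -2

D^0 f = 3x^3 - 9/4
D^1 f = 9x^2
matching coefficients of g against c_0 f + c_1 Df + … from the top degree down determines the c_i
solution: c_0 = -1/2, c_1 = -2


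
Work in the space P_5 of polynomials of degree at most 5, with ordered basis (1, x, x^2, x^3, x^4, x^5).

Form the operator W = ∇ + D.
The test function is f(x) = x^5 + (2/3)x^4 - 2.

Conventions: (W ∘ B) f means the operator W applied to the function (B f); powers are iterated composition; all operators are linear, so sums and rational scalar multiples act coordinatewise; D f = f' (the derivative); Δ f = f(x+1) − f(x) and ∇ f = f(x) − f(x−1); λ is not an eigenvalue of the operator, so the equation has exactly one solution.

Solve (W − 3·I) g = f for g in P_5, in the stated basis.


write g with unknown coordinates in the stated basis and equate coefficients in (W − 3·I) g = f
solving from the highest basis element down gives g = -(1/3)x^5 - (4/3)x^4 - (22/9)x^3 - (10/3)x^2 - (29/9)x - 23/27
check: W g = -(10/3)x^4 - (22/3)x^3 - 10x^2 - (29/3)x - 41/9
so W g − 3·g = x^5 + (2/3)x^4 - 2 = f ✓

g(x) = -(1/3)x^5 - (4/3)x^4 - (22/9)x^3 - (10/3)x^2 - (29/9)x - 23/27


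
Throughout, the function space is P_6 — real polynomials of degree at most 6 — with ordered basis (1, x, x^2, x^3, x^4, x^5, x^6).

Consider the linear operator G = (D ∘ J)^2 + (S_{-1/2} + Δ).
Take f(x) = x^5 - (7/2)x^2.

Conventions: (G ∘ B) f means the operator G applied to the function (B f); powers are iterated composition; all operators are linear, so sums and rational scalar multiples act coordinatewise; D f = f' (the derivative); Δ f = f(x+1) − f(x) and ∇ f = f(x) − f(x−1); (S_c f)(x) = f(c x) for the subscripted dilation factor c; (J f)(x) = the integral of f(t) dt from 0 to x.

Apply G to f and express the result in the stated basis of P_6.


J f = (1/6)x^6 - (7/6)x^3
D J f = x^5 - (7/2)x^2
J (D ∘ J) f = (1/6)x^6 - (7/6)x^3
D J (D ∘ J) f = x^5 - (7/2)x^2
S_{-1/2} f = -(1/32)x^5 - (7/8)x^2
Δ f = 5x^4 + 10x^3 + 10x^2 - 2x - 5/2
(S_{-1/2} + Δ) f = -(1/32)x^5 + 5x^4 + 10x^3 + (73/8)x^2 - 2x - 5/2
((D ∘ J)^2 + (S_{-1/2} + Δ)) f = (31/32)x^5 + 5x^4 + 10x^3 + (45/8)x^2 - 2x - 5/2

g(x) = (31/32)x^5 + 5x^4 + 10x^3 + (45/8)x^2 - 2x - 5/2


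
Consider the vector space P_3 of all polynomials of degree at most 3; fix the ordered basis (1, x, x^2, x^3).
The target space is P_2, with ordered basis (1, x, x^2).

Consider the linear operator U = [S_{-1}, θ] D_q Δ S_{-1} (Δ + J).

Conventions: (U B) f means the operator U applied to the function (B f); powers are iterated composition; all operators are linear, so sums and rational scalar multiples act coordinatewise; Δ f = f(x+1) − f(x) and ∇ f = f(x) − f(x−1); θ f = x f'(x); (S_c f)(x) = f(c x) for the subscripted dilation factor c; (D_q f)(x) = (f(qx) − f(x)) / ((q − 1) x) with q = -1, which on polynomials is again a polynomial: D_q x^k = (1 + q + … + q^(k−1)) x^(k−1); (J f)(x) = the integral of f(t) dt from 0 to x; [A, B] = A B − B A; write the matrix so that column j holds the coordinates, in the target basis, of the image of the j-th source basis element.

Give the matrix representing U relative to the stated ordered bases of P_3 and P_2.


the matrix is [[0, 0, 0, 0]; [0, 0, 0, 0]; [0, 0, 0, 0]] (rows listed top to bottom)

image of 1: 0
image of x: 0
image of x^2: 0
image of x^3: 0
each image's coordinates form column j of the matrix


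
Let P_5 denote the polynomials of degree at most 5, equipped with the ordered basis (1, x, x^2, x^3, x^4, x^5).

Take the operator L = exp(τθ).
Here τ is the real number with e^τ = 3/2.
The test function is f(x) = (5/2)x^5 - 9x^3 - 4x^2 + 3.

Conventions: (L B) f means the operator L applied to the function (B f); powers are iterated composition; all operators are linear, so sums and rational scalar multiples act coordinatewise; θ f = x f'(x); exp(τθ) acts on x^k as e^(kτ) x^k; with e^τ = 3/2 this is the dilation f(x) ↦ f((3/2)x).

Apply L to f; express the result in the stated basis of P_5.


exp(τθ) x^k = e^(kτ) x^k; with e^τ = 3/2 this sends x^k to (3/2)^k x^k
x^2 ↦ 9/4 x^2
x^3 ↦ 27/8 x^3
x^5 ↦ 243/32 x^5
applying this coordinatewise to f: exp(τθ) f = (1215/64)x^5 - (243/8)x^3 - 9x^2 + 3

the image equals g(x) = (1215/64)x^5 - (243/8)x^3 - 9x^2 + 3


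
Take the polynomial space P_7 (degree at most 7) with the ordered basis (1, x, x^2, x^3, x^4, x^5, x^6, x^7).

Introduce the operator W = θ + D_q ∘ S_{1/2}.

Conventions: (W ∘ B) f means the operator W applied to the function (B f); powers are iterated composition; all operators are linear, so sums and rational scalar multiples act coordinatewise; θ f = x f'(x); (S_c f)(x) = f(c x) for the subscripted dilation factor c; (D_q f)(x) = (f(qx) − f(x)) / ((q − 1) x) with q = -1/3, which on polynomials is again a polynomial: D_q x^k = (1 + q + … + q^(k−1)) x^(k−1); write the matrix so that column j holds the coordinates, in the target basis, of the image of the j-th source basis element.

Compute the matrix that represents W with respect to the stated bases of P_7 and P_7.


the matrix is [[0, 1/2, 0, 0, 0, 0, 0, 0]; [0, 1, 1/6, 0, 0, 0, 0, 0]; [0, 0, 2, 7/72, 0, 0, 0, 0]; [0, 0, 0, 3, 5/108, 0, 0, 0]; [0, 0, 0, 0, 4, 61/2592, 0, 0]; [0, 0, 0, 0, 0, 5, 91/7776, 0]; [0, 0, 0, 0, 0, 0, 6, 547/93312]; [0, 0, 0, 0, 0, 0, 0, 7]] (rows listed top to bottom)

image of 1: 0
image of x: x + 1/2
image of x^2: 2x^2 + (1/6)x
image of x^3: 3x^3 + (7/72)x^2
image of x^4: 4x^4 + (5/108)x^3
image of x^5: 5x^5 + (61/2592)x^4
image of x^6: 6x^6 + (91/7776)x^5
image of x^7: 7x^7 + (547/93312)x^6
each image's coordinates form column j of the matrix


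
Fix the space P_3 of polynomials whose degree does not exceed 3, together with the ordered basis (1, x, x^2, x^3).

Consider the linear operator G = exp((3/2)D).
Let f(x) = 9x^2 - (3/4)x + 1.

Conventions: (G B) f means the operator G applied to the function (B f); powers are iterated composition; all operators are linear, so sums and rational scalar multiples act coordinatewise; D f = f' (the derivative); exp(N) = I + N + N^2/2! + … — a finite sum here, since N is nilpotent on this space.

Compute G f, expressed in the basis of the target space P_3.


order-1 term: 27x - 9/8
order-2 term: 81/4
the series for exp((3/2)D) f terminates at order 2
exp((3/2)D) f = 9x^2 + (105/4)x + 161/8

the image equals g(x) = 9x^2 + (105/4)x + 161/8


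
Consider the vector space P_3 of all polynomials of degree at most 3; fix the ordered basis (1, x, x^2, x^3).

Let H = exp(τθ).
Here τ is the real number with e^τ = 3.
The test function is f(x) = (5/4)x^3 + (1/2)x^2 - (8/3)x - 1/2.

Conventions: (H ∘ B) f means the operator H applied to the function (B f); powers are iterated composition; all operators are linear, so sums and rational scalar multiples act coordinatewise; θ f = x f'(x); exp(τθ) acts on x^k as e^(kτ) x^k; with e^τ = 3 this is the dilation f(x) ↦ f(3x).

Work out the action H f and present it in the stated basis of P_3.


the result is g(x) = (135/4)x^3 + (9/2)x^2 - 8x - 1/2

exp(τθ) x^k = e^(kτ) x^k; with e^τ = 3 this sends x^k to 3^k x^k
x ↦ 3 x
x^2 ↦ 9 x^2
x^3 ↦ 27 x^3
applying this coordinatewise to f: exp(τθ) f = (135/4)x^3 + (9/2)x^2 - 8x - 1/2


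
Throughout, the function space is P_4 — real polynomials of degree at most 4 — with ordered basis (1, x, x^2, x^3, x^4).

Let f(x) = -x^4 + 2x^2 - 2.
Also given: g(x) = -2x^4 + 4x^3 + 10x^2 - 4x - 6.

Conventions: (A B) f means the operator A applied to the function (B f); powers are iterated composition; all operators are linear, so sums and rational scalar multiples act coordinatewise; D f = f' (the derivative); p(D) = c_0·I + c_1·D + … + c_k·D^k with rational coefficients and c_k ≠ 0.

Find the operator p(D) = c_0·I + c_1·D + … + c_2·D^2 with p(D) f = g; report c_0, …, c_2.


D^0 f = -x^4 + 2x^2 - 2
D^1 f = -4x^3 + 4x
D^2 f = -12x^2 + 4
matching coefficients of g against c_0 f + c_1 Df + … from the top degree down determines the c_i
solution: c_0 = 2, c_1 = -1, c_2 = -1/2

c_0 = 2, c_1 = -1, c_2 = -1/2


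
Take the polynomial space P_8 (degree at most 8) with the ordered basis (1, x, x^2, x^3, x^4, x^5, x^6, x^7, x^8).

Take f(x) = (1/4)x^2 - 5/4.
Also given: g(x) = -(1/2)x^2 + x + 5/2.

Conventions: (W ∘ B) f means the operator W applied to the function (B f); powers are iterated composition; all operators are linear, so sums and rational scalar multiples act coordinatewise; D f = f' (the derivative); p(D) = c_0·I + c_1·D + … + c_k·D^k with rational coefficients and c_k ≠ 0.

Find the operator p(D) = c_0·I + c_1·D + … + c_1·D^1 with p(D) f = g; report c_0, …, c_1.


p(D) = -2·I + 2·D, i.e. c_0 = -2, c_1 = 2

D^0 f = (1/4)x^2 - 5/4
D^1 f = (1/2)x
matching coefficients of g against c_0 f + c_1 Df + … from the top degree down determines the c_i
solution: c_0 = -2, c_1 = 2


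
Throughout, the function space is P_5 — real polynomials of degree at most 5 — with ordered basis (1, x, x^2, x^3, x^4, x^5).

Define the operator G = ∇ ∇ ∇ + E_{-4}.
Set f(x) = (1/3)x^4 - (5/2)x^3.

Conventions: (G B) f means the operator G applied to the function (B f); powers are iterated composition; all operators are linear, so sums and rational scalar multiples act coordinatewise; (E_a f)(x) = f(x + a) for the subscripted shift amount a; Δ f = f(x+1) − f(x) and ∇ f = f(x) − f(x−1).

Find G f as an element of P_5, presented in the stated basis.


g(x) = (1/3)x^4 - (47/6)x^3 + 62x^2 - (592/3)x + 655/3

∇ f = (4/3)x^3 - (19/2)x^2 + (53/6)x - 17/6
∇ ∇ f = 4x^2 - 23x + 59/3
∇ ∇ ∇ f = 8x - 27
E_{-4} f = (1/3)x^4 - (47/6)x^3 + 62x^2 - (616/3)x + 736/3
(∇ ∇ ∇ + E_{-4}) f = (1/3)x^4 - (47/6)x^3 + 62x^2 - (592/3)x + 655/3


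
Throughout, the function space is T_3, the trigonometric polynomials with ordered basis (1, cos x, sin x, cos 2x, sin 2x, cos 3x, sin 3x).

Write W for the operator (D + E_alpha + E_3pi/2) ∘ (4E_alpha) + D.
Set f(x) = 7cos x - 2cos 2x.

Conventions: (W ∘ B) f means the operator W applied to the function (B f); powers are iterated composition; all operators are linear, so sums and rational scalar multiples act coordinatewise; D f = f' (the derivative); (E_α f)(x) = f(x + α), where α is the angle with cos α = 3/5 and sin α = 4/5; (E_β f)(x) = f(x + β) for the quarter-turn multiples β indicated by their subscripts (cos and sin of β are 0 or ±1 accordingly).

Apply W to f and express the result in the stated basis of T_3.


E_alpha f = (21/5)cos x - (28/5)sin x + (14/25)cos 2x + (48/25)sin 2x
(4E_alpha) f = (84/5)cos x - (112/5)sin x + (56/25)cos 2x + (192/25)sin 2x
D (4E_alpha) f = -(112/5)cos x - (84/5)sin x + (384/25)cos 2x - (112/25)sin 2x
E_alpha (4E_alpha) f = -(196/25)cos x - (672/25)sin x + (4216/625)cos 2x - (2688/625)sin 2x
E_3pi/2 (4E_alpha) f = (112/5)cos x + (84/5)sin x - (56/25)cos 2x - (192/25)sin 2x
(D + E_alpha + E_3pi/2) (4E_alpha) f = -(196/25)cos x - (672/25)sin x + (12416/625)cos 2x - (10288/625)sin 2x
D f = -7sin x + 4sin 2x
((D + E_alpha + E_3pi/2) ∘ (4E_alpha) + D) f = -(196/25)cos x - (847/25)sin x + (12416/625)cos 2x - (7788/625)sin 2x

the result is g(x) = -(196/25)cos x - (847/25)sin x + (12416/625)cos 2x - (7788/625)sin 2x


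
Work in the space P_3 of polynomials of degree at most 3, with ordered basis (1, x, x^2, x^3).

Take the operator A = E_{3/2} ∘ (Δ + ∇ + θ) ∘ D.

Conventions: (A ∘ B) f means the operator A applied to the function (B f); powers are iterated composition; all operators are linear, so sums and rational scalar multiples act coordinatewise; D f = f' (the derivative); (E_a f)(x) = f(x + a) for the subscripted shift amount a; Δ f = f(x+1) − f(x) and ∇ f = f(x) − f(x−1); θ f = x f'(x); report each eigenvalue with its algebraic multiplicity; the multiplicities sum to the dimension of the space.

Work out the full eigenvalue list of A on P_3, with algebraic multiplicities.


image of 1: 0
image of x: 0
image of x^2: 2x + 7
image of x^3: 6x^2 + 30x + 63/2
the matrix is upper triangular; its diagonal is (0, 0, 0, 0)
for a triangular matrix the eigenvalues are the diagonal entries, with algebraic multiplicity their repetition count

λ = 0 (multiplicity 4)


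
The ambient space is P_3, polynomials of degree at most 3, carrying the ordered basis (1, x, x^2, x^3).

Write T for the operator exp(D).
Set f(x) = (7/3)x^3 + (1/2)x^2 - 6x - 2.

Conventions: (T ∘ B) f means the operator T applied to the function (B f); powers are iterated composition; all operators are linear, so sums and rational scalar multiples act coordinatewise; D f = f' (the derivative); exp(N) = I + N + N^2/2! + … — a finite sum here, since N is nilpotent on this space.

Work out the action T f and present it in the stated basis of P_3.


g(x) = (7/3)x^3 + (15/2)x^2 + 2x - 31/6

order-1 term: 7x^2 + x - 6
order-2 term: 7x + 1/2
order-3 term: 7/3
the series for exp(D) f terminates at order 3
exp(D) f = (7/3)x^3 + (15/2)x^2 + 2x - 31/6


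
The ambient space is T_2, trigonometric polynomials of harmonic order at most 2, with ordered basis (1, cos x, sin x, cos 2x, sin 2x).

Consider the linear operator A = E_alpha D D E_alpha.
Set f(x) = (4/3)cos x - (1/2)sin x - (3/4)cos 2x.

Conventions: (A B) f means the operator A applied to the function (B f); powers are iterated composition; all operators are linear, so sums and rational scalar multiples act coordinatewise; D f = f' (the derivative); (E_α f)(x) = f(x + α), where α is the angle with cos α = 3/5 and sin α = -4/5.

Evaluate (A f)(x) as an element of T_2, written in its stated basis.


the image equals g(x) = -(8/75)cos x - (71/50)sin x - (1581/625)cos 2x - (1008/625)sin 2x

E_alpha f = (6/5)cos x + (23/30)sin x + (21/100)cos 2x - (18/25)sin 2x
D E_alpha f = (23/30)cos x - (6/5)sin x - (36/25)cos 2x - (21/50)sin 2x
D (D E_alpha) f = -(6/5)cos x - (23/30)sin x - (21/25)cos 2x + (72/25)sin 2x
E_alpha D (D E_alpha) f = -(8/75)cos x - (71/50)sin x - (1581/625)cos 2x - (1008/625)sin 2x


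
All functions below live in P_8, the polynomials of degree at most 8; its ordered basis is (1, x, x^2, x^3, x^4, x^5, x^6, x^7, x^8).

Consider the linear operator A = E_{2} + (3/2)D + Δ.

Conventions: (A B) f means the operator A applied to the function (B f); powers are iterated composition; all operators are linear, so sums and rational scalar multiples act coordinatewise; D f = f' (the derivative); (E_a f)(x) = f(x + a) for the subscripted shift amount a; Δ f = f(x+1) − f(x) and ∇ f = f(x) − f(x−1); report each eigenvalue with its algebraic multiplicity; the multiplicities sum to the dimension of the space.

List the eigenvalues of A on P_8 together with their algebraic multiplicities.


image of 1: 1
image of x: x + 9/2
image of x^2: x^2 + 9x + 5
image of x^3: x^3 + (27/2)x^2 + 15x + 9
image of x^4: x^4 + 18x^3 + 30x^2 + 36x + 17
image of x^5: x^5 + (45/2)x^4 + 50x^3 + 90x^2 + 85x + 33
image of x^6: x^6 + 27x^5 + 75x^4 + 180x^3 + 255x^2 + 198x + 65
image of x^7: x^7 + (63/2)x^6 + 105x^5 + 315x^4 + 595x^3 + 693x^2 + 455x + 129
image of x^8: x^8 + 36x^7 + 140x^6 + 504x^5 + 1190x^4 + 1848x^3 + 1820x^2 + 1032x + 257
the matrix is upper triangular; its diagonal is (1, 1, 1, 1, 1, 1, 1, 1, 1)
for a triangular matrix the eigenvalues are the diagonal entries, with algebraic multiplicity their repetition count

λ = 1 (multiplicity 9)


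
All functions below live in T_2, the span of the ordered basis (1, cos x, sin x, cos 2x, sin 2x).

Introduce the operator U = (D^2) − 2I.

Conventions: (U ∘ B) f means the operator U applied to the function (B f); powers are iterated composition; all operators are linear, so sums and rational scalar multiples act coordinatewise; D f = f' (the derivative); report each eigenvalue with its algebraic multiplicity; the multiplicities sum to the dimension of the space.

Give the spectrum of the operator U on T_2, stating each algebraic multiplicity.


λ = -6 (multiplicity 2), λ = -3 (multiplicity 2), λ = -2 (multiplicity 1)

image of 1: -2
image of cos x: -3cos x
image of sin x: -3sin x
image of cos 2x: -6cos 2x
image of sin 2x: -6sin 2x
the matrix is diagonal; its diagonal is (-2, -3, -3, -6, -6)
for a triangular matrix the eigenvalues are the diagonal entries, with algebraic multiplicity their repetition count


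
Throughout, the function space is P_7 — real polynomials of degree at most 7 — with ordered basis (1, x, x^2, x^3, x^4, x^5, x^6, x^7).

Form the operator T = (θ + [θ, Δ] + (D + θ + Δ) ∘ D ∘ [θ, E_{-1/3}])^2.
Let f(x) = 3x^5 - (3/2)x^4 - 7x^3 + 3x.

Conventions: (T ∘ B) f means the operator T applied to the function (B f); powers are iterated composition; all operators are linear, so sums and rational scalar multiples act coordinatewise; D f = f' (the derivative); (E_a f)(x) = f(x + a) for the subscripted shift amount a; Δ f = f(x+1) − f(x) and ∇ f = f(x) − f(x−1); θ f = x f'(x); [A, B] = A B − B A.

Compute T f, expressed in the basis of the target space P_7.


the result is g(x) = 75x^5 - 159x^4 + 39x^3 + 113x^2 - 413x + 99

θ f = 15x^5 - 6x^4 - 21x^3 + 3x
Δ f = 15x^4 + 24x^3 - 12x - 5/2
θ Δ f = 60x^4 + 72x^3 - 12x
θ f = 15x^5 - 6x^4 - 21x^3 + 3x
Δ θ f = 75x^4 + 126x^3 + 51x^2 - 12x - 9
[θ, Δ] f = -15x^4 - 54x^3 - 51x^2 + 9
E_{-1/3} f = 3x^5 - (13/2)x^4 - (5/3)x^3 + (44/9)x^2 + (29/27)x - 125/162
θ E_{-1/3} f = 15x^5 - 26x^4 - 5x^3 + (88/9)x^2 + (29/27)x
θ f = 15x^5 - 6x^4 - 21x^3 + 3x
E_{-1/3} θ f = 15x^5 - 31x^4 + (11/3)x^3 + (103/9)x^2 - (59/27)x - 29/81
[θ, E_{-1/3}] f = 5x^4 - (26/3)x^3 - (5/3)x^2 + (88/27)x + 29/81
D [θ, E_{-1/3}] f = 20x^3 - 26x^2 - (10/3)x + 88/27
D D [θ, E_{-1/3}] f = 60x^2 - 52x - 10/3
θ D [θ, E_{-1/3}] f = 60x^3 - 52x^2 - (10/3)x
Δ D [θ, E_{-1/3}] f = 60x^2 + 8x - 28/3
(D + θ + Δ) D [θ, E_{-1/3}] f = 60x^3 + 68x^2 - (142/3)x - 38/3
(θ + [θ, Δ] + (D + θ + Δ) ∘ D ∘ [θ, E_{-1/3}]) f = 15x^5 - 21x^4 - 15x^3 + 17x^2 - (133/3)x - 11/3
θ (θ + [θ, Δ] + (D + θ + Δ) ∘ D ∘ [θ, E_{-1/3}]) f = 75x^5 - 84x^4 - 45x^3 + 34x^2 - (133/3)x
Δ (θ + [θ, Δ] + (D + θ + Δ) ∘ D ∘ [θ, E_{-1/3}]) f = 75x^4 + 66x^3 - 21x^2 - 20x - 145/3
θ Δ (θ + [θ, Δ] + (D + θ + Δ) ∘ D ∘ [θ, E_{-1/3}]) f = 300x^4 + 198x^3 - 42x^2 - 20x
θ (θ + [θ, Δ] + (D + θ + Δ) ∘ D ∘ [θ, E_{-1/3}]) f = 75x^5 - 84x^4 - 45x^3 + 34x^2 - (133/3)x
Δ θ (θ + [θ, Δ] + (D + θ + Δ) ∘ D ∘ [θ, E_{-1/3}]) f = 375x^4 + 414x^3 + 111x^2 - 28x - 193/3
[θ, Δ] (θ + [θ, Δ] + (D + θ + Δ) ∘ D ∘ [θ, E_{-1/3}]) f = -75x^4 - 216x^3 - 153x^2 + 8x + 193/3
E_{-1/3} (θ + [θ, Δ] + (D + θ + Δ) ∘ D ∘ [θ, E_{-1/3}]) f = 15x^5 - 46x^4 + (89/3)x^3 + (112/9)x^2 - (1529/27)x + 1072/81
θ E_{-1/3} (θ + [θ, Δ] + (D + θ + Δ) ∘ D ∘ [θ, E_{-1/3}]) f = 75x^5 - 184x^4 + 89x^3 + (224/9)x^2 - (1529/27)x
θ (θ + [θ, Δ] + (D + θ + Δ) ∘ D ∘ [θ, E_{-1/3}]) f = 75x^5 - 84x^4 - 45x^3 + 34x^2 - (133/3)x
E_{-1/3} θ (θ + [θ, Δ] + (D + θ + Δ) ∘ D ∘ [θ, E_{-1/3}]) f = 75x^5 - 209x^4 + (451/3)x^3 - (43/9)x^2 - (1753/27)x + 1529/81
[θ, E_{-1/3}] (θ + [θ, Δ] + (D + θ + Δ) ∘ D ∘ [θ, E_{-1/3}]) f = 25x^4 - (184/3)x^3 + (89/3)x^2 + (224/27)x - 1529/81
D [θ, E_{-1/3}] (θ + [θ, Δ] + (D + θ + Δ) ∘ D ∘ [θ, E_{-1/3}]) f = 100x^3 - 184x^2 + (178/3)x + 224/27
D D [θ, E_{-1/3}] (θ + [θ, Δ] + (D + θ + Δ) ∘ D ∘ [θ, E_{-1/3}]) f = 300x^2 - 368x + 178/3
θ D [θ, E_{-1/3}] (θ + [θ, Δ] + (D + θ + Δ) ∘ D ∘ [θ, E_{-1/3}]) f = 300x^3 - 368x^2 + (178/3)x
Δ D [θ, E_{-1/3}] (θ + [θ, Δ] + (D + θ + Δ) ∘ D ∘ [θ, E_{-1/3}]) f = 300x^2 - 68x - 74/3
(D + θ + Δ) D [θ, E_{-1/3}] (θ + [θ, Δ] + (D + θ + Δ) ∘ D ∘ [θ, E_{-1/3}]) f = 300x^3 + 232x^2 - (1130/3)x + 104/3
(θ + [θ, Δ] + (D + θ + Δ) ∘ D ∘ [θ, E_{-1/3}]) (θ + [θ, Δ] + (D + θ + Δ) ∘ D ∘ [θ, E_{-1/3}]) f = 75x^5 - 159x^4 + 39x^3 + 113x^2 - 413x + 99


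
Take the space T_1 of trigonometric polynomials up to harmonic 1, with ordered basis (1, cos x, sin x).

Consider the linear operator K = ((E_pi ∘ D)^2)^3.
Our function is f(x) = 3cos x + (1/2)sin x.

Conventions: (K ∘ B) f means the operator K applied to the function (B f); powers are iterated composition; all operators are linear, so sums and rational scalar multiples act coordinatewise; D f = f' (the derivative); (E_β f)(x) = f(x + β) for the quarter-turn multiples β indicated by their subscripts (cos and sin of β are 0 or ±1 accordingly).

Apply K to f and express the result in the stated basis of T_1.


the result is g(x) = -3cos x - (1/2)sin x

D f = (1/2)cos x - 3sin x
E_pi D f = -(1/2)cos x + 3sin x
D (E_pi ∘ D) f = 3cos x + (1/2)sin x
E_pi D (E_pi ∘ D) f = -3cos x - (1/2)sin x
D (E_pi ∘ D)^2 f = -(1/2)cos x + 3sin x
E_pi D (E_pi ∘ D)^2 f = (1/2)cos x - 3sin x
D (E_pi ∘ D) (E_pi ∘ D)^2 f = -3cos x - (1/2)sin x
E_pi D (E_pi ∘ D) (E_pi ∘ D)^2 f = 3cos x + (1/2)sin x
D (E_pi ∘ D)^2 (E_pi ∘ D)^2 f = (1/2)cos x - 3sin x
E_pi D (E_pi ∘ D)^2 (E_pi ∘ D)^2 f = -(1/2)cos x + 3sin x
D (E_pi ∘ D) (E_pi ∘ D)^2 (E_pi ∘ D)^2 f = 3cos x + (1/2)sin x
E_pi D (E_pi ∘ D) (E_pi ∘ D)^2 (E_pi ∘ D)^2 f = -3cos x - (1/2)sin x


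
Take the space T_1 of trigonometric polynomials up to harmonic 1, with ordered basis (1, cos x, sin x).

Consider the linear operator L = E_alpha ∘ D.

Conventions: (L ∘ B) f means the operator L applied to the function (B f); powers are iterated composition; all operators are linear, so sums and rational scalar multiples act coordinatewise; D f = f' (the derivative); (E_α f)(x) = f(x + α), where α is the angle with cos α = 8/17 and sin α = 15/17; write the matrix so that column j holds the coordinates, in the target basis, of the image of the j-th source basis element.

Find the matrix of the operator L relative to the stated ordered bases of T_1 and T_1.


image of 1: 0
image of cos x: -(15/17)cos x - (8/17)sin x
image of sin x: (8/17)cos x - (15/17)sin x
each image's coordinates form column j of the matrix

the matrix is [[0, 0, 0]; [0, -15/17, 8/17]; [0, -8/17, -15/17]] (rows listed top to bottom)


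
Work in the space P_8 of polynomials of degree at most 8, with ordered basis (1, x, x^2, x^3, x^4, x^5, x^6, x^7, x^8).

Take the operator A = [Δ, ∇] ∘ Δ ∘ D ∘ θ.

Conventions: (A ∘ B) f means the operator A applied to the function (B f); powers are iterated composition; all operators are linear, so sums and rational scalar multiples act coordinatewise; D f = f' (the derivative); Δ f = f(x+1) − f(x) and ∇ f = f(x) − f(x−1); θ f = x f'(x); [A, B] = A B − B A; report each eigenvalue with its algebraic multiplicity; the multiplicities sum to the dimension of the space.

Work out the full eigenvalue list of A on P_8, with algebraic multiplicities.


λ = 0 (multiplicity 9)

image of 1: 0
image of x: 0
image of x^2: 0
image of x^3: 0
image of x^4: 0
image of x^5: 0
image of x^6: 0
image of x^7: 0
image of x^8: 0
the matrix is upper triangular; its diagonal is (0, 0, 0, 0, 0, 0, 0, 0, 0)
for a triangular matrix the eigenvalues are the diagonal entries, with algebraic multiplicity their repetition count


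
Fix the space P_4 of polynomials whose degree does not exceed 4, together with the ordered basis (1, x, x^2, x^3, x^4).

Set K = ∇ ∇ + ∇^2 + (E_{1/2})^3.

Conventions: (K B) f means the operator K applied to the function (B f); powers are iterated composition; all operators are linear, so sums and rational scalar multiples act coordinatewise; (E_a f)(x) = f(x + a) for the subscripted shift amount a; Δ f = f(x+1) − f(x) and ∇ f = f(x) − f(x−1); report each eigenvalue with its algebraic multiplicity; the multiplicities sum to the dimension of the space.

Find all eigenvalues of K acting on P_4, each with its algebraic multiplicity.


image of 1: 1
image of x: x + 3/2
image of x^2: x^2 + 3x + 25/4
image of x^3: x^3 + (9/2)x^2 + (75/4)x - 69/8
image of x^4: x^4 + 6x^3 + (75/2)x^2 - (69/2)x + 529/16
the matrix is upper triangular; its diagonal is (1, 1, 1, 1, 1)
for a triangular matrix the eigenvalues are the diagonal entries, with algebraic multiplicity their repetition count

λ = 1 (multiplicity 5)


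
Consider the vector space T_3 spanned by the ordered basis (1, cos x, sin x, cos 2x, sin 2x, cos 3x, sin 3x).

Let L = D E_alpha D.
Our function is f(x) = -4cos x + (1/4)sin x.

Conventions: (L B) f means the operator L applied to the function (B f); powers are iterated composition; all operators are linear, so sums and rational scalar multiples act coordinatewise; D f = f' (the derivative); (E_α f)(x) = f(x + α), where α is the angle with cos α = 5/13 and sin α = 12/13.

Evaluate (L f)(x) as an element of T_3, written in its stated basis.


D f = (1/4)cos x + 4sin x
E_alpha D f = (197/52)cos x + (17/13)sin x
D E_alpha D f = (17/13)cos x - (197/52)sin x

the image equals g(x) = (17/13)cos x - (197/52)sin x


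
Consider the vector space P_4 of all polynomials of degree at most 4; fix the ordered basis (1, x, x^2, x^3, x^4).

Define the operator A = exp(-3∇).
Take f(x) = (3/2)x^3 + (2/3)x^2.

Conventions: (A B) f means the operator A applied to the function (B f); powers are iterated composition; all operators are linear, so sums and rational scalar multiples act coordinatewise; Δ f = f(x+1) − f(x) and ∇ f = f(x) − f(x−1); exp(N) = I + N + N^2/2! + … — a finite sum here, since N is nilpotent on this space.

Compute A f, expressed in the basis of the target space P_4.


order-1 term: -(27/2)x^2 + (19/2)x - 5/2
order-2 term: (81/2)x - 69/2
order-3 term: -81/2
the series for exp(-3∇) f terminates at order 3
exp(-3∇) f = (3/2)x^3 - (77/6)x^2 + 50x - 155/2

the image equals g(x) = (3/2)x^3 - (77/6)x^2 + 50x - 155/2


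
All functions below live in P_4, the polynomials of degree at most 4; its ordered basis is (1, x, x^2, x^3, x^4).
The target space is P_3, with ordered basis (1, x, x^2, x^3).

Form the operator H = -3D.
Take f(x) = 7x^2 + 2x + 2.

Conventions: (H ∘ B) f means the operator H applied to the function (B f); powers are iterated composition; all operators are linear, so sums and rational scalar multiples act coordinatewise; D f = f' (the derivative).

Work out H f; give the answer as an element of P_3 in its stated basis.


the result is g(x) = -42x - 6

D f = 14x + 2
(-3D) f = -42x - 6


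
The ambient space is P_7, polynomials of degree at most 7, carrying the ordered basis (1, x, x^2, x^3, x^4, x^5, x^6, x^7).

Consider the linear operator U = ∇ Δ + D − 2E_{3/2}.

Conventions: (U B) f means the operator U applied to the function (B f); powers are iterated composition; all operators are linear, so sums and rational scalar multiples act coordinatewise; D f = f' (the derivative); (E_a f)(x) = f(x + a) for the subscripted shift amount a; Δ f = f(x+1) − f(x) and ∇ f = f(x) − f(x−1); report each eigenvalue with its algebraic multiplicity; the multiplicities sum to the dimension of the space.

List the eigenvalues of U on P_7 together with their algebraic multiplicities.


λ = -2 (multiplicity 8)

image of 1: -2
image of x: -2x - 2
image of x^2: -2x^2 - 4x - 5/2
image of x^3: -2x^3 - 6x^2 - (15/2)x - 27/4
image of x^4: -2x^4 - 8x^3 - 15x^2 - 27x - 65/8
image of x^5: -2x^5 - 10x^4 - 25x^3 - (135/2)x^2 - (325/8)x - 243/16
image of x^6: -2x^6 - 12x^5 - (75/2)x^4 - 135x^3 - (975/8)x^2 - (729/8)x - 665/32
image of x^7: -2x^7 - 14x^6 - (105/2)x^5 - (945/4)x^4 - (2275/8)x^3 - (5103/16)x^2 - (4655/32)x - 2187/64
the matrix is upper triangular; its diagonal is (-2, -2, -2, -2, -2, -2, -2, -2)
for a triangular matrix the eigenvalues are the diagonal entries, with algebraic multiplicity their repetition count


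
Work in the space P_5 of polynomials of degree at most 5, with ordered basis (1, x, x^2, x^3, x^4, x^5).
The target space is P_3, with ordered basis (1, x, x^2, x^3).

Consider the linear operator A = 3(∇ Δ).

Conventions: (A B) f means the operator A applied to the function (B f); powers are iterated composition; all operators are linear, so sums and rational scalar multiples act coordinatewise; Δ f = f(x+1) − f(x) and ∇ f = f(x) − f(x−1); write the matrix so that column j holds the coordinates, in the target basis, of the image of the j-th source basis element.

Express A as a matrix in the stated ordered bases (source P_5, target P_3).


image of 1: 0
image of x: 0
image of x^2: 6
image of x^3: 18x
image of x^4: 36x^2 + 6
image of x^5: 60x^3 + 30x
each image's coordinates form column j of the matrix

the matrix is [[0, 0, 6, 0, 6, 0]; [0, 0, 0, 18, 0, 30]; [0, 0, 0, 0, 36, 0]; [0, 0, 0, 0, 0, 60]] (rows listed top to bottom)


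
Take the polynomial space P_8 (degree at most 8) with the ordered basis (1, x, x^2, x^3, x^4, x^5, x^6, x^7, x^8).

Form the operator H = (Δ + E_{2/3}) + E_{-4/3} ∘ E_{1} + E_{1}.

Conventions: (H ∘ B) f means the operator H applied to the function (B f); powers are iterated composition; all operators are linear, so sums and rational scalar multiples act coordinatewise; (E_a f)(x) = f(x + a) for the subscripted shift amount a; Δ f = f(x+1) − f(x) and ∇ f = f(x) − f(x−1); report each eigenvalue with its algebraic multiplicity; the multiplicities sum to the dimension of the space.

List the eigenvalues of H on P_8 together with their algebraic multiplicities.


image of 1: 3
image of x: 3x + 7/3
image of x^2: 3x^2 + (14/3)x + 23/9
image of x^3: 3x^3 + 7x^2 + (23/3)x + 61/27
image of x^4: 3x^4 + (28/3)x^3 + (46/3)x^2 + (244/27)x + 179/81
image of x^5: 3x^5 + (35/3)x^4 + (230/9)x^3 + (610/27)x^2 + (895/81)x + 517/243
image of x^6: 3x^6 + 14x^5 + (115/3)x^4 + (1220/27)x^3 + (895/27)x^2 + (1034/81)x + 1523/729
image of x^7: 3x^7 + (49/3)x^6 + (161/3)x^5 + (2135/27)x^4 + (6265/81)x^3 + (3619/81)x^2 + (10661/729)x + 4501/2187
image of x^8: 3x^8 + (56/3)x^7 + (644/9)x^6 + (3416/27)x^5 + (12530/81)x^4 + (28952/243)x^3 + (42644/729)x^2 + (36008/2187)x + 13379/6561
the matrix is upper triangular; its diagonal is (3, 3, 3, 3, 3, 3, 3, 3, 3)
for a triangular matrix the eigenvalues are the diagonal entries, with algebraic multiplicity their repetition count

λ = 3 (multiplicity 9)


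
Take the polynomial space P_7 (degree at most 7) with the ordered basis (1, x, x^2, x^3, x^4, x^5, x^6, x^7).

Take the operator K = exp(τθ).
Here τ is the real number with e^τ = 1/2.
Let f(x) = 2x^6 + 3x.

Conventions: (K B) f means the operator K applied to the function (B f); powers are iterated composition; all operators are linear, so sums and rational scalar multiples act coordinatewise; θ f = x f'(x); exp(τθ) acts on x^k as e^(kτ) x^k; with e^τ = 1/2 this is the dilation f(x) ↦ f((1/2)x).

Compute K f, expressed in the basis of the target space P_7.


g(x) = (1/32)x^6 + (3/2)x

exp(τθ) x^k = e^(kτ) x^k; with e^τ = 1/2 this sends x^k to (1/2)^k x^k
x ↦ 1/2 x
x^6 ↦ 1/64 x^6
applying this coordinatewise to f: exp(τθ) f = (1/32)x^6 + (3/2)x


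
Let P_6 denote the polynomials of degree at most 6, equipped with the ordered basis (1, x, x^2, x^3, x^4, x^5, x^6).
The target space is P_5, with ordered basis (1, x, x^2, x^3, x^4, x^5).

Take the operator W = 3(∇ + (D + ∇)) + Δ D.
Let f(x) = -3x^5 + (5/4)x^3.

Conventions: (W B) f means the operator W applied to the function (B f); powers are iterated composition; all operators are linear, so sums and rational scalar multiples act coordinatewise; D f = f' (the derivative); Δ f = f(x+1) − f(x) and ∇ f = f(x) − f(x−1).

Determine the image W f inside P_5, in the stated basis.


∇ f = -15x^4 + 30x^3 - (105/4)x^2 + (45/4)x - 7/4
D f = -15x^4 + (15/4)x^2
∇ f = -15x^4 + 30x^3 - (105/4)x^2 + (45/4)x - 7/4
(D + ∇) f = -30x^4 + 30x^3 - (45/2)x^2 + (45/4)x - 7/4
(∇ + (D + ∇)) f = -45x^4 + 60x^3 - (195/4)x^2 + (45/2)x - 7/2
(3(∇ + (D + ∇))) f = -135x^4 + 180x^3 - (585/4)x^2 + (135/2)x - 21/2
D f = -15x^4 + (15/4)x^2
Δ D f = -60x^3 - 90x^2 - (105/2)x - 45/4
(3(∇ + (D + ∇)) + Δ D) f = -135x^4 + 120x^3 - (945/4)x^2 + 15x - 87/4

g(x) = -135x^4 + 120x^3 - (945/4)x^2 + 15x - 87/4
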